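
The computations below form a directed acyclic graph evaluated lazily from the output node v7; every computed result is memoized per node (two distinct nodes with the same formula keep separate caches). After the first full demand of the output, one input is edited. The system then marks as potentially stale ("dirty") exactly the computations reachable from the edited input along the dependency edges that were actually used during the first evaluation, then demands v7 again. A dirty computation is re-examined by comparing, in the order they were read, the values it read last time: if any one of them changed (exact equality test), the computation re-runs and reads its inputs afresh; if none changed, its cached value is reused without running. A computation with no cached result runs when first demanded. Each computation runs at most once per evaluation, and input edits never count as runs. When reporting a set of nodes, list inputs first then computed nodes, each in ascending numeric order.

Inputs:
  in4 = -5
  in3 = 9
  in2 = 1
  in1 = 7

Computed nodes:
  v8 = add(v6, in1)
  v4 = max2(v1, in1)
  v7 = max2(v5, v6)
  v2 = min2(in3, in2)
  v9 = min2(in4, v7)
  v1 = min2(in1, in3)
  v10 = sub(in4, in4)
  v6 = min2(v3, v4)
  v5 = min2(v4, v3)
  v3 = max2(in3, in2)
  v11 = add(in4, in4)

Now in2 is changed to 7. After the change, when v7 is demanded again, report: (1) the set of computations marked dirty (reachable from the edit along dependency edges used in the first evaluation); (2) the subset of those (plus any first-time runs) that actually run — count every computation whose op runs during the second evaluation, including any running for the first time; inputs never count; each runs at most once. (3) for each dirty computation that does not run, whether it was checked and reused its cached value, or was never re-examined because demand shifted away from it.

The edit dirties: v3, v5, v6, v7.
1 computations run: v3.
Cache hits after checking: v5, v6, v7.
Note the absorption at v3: it re-runs yet its value is the same, leaving the output's value untouched.

First demand of the output computes:
  v1 = min2(7, 9) = 7
  v3 = max2(9, 1) = 9
  v4 = max2(7, 7) = 7
  v5 = min2(7, 9) = 7
  v6 = min2(9, 7) = 7
  v7 = max2(7, 7) = 7

After the edit, cleaning proceeds:
  v3: a read changed (in2 1->7) — executes, giving 9 — identical to its old value.
  v5: dirty, but its reads are unchanged (v4 unchanged, v3 unchanged); cached 7 stands.
  v6: dirty, but its reads are unchanged (v3 unchanged, v4 unchanged); cached 7 stands.
  v7: dirty, but its reads are unchanged (v5 unchanged, v6 unchanged); cached 7 stands.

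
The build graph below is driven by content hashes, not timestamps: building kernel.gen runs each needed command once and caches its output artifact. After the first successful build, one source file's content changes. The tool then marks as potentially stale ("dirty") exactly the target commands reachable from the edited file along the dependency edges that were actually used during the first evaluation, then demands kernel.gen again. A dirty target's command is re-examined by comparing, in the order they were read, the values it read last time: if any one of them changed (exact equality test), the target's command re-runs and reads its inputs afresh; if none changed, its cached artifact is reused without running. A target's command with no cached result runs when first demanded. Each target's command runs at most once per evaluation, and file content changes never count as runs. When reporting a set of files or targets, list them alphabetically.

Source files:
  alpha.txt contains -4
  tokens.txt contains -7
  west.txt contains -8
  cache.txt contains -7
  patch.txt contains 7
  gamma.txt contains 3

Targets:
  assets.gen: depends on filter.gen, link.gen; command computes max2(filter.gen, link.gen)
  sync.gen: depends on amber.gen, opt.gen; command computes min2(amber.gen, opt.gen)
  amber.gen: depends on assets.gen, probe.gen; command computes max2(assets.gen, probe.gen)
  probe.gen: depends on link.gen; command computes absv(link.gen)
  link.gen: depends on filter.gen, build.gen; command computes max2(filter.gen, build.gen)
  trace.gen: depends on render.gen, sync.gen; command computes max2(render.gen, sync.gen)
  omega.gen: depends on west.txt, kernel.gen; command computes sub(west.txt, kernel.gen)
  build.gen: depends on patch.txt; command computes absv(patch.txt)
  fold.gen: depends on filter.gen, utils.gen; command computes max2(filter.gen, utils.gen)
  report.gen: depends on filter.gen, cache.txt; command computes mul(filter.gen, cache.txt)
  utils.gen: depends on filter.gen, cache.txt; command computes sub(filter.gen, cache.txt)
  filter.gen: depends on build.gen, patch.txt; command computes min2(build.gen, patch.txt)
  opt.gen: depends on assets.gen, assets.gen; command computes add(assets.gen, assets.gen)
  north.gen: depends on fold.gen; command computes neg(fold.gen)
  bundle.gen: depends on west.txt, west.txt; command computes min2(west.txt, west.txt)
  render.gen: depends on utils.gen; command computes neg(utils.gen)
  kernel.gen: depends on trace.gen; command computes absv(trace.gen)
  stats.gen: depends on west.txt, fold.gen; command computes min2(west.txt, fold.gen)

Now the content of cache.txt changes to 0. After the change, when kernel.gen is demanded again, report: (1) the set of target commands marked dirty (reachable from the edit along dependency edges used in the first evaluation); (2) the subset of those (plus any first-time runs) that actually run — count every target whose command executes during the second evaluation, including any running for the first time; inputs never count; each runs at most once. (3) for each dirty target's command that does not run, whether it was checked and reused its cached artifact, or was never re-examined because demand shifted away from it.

Dirty set: kernel.gen, render.gen, trace.gen, utils.gen.
Run set: render.gen, trace.gen, utils.gen (3 run).
Re-examined without running (cache reused): kernel.gen.
The important point: trace.gen recomputes to an identical value, and the output ends up unchanged.

Initial pass — values computed on the first demand:
  build.gen = absv(7) = 7
  filter.gen = min2(7, 7) = 7
  link.gen = max2(7, 7) = 7
  assets.gen = max2(7, 7) = 7
  opt.gen = add(7, 7) = 14
  probe.gen = absv(7) = 7
  amber.gen = max2(7, 7) = 7
  sync.gen = min2(7, 14) = 7
  utils.gen = sub(7, -7) = 14
  render.gen = neg(14) = -14
  trace.gen = max2(-14, 7) = 7
  kernel.gen = absv(7) = 7

Second demand — change propagation:
  utils.gen: re-runs because cache.txt -7->0; new result 7.
  render.gen: re-runs because utils.gen 14->7; new result -7.
  trace.gen: re-runs because render.gen -14->-7; new result 7 (unchanged).
  kernel.gen: re-examined; everything it read last time is the same (trace.gen unchanged) — cache 7 kept, no run.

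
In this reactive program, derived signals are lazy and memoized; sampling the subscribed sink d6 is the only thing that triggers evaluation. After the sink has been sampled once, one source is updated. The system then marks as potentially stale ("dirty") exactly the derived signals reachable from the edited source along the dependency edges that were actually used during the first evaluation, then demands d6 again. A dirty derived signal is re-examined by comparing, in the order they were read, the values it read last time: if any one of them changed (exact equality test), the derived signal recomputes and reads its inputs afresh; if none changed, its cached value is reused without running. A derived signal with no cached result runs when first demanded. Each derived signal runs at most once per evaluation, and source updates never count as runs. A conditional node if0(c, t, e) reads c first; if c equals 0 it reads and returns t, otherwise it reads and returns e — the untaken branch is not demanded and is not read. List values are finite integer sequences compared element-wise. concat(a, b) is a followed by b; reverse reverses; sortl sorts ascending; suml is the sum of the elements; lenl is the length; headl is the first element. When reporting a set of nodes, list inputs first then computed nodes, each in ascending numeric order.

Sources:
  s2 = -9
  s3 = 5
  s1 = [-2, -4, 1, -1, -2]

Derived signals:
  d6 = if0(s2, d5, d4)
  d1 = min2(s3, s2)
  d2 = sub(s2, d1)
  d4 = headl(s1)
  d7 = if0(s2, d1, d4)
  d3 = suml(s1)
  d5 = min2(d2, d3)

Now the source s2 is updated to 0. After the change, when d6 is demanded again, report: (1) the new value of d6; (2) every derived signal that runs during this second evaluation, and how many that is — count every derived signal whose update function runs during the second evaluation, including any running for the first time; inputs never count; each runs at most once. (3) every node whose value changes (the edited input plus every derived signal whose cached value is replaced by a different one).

Demanding d6 again yields -8.
5 derived signals run: d1, d2, d3, d5, d6.
The nodes whose values change: s2, d6.
Note the branch switch — d1, d2, d3, d5 had no cache and run now for the first time.

First demand of the output computes:
  d4 = headl([-2, -4, 1, -1, -2]) = -2
  d6 = if0(s2=-9 -> else branch d4) = -2

After the edit, cleaning proceeds:
  d1: had never run; runs now, result 0.
  d2: had never run; runs now, result 0.
  d3: had never run; runs now, result -8.
  d5: had never run; runs now, result -8.
  d6: a read changed (s2 -9->0) — executes, giving -8.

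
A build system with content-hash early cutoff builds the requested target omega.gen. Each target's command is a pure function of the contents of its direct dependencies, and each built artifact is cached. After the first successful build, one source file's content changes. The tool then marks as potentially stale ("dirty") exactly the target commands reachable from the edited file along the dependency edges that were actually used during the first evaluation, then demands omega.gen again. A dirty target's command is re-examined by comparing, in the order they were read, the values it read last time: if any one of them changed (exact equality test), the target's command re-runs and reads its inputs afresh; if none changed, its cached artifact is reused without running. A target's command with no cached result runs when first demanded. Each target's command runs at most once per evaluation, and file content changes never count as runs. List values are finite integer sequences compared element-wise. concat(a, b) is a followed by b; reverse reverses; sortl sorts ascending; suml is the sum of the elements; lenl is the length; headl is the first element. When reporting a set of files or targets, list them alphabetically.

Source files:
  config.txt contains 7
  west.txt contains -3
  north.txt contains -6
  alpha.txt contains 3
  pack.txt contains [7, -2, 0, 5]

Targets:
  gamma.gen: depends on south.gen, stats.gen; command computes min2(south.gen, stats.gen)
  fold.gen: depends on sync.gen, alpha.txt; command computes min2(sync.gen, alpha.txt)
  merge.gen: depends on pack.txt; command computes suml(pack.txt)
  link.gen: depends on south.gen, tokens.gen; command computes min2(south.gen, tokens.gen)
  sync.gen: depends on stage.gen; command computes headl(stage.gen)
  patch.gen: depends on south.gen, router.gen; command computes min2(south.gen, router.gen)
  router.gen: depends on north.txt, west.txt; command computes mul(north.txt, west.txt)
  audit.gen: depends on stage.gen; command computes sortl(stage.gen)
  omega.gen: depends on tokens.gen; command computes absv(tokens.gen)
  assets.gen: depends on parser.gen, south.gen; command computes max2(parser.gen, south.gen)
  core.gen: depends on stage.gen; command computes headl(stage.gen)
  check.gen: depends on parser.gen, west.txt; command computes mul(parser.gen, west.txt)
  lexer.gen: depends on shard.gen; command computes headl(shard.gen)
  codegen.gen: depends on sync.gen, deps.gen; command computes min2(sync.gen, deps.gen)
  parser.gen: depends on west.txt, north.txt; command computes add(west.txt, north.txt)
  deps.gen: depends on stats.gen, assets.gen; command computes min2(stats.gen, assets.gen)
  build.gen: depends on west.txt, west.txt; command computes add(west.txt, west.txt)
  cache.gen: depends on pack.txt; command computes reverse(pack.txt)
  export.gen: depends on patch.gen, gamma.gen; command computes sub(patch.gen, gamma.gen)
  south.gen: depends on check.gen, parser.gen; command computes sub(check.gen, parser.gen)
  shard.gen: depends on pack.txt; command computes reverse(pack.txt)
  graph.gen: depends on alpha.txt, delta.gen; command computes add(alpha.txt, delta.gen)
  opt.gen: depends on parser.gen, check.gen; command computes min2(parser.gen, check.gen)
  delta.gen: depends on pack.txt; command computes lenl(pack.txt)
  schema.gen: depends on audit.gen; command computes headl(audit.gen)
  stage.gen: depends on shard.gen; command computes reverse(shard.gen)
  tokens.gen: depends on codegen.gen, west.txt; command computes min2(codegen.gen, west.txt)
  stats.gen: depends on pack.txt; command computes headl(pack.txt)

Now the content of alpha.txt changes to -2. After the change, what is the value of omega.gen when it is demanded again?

First evaluation (everything demanded from the output):
  parser.gen = add(-3, -6) = -9
  check.gen = mul(-9, -3) = 27
  shard.gen = reverse([7, -2, 0, 5]) = [5, 0, -2, 7]
  south.gen = sub(27, -9) = 36
  assets.gen = max2(-9, 36) = 36
  stage.gen = reverse([5, 0, -2, 7]) = [7, -2, 0, 5]
  stats.gen = headl([7, -2, 0, 5]) = 7
  deps.gen = min2(7, 36) = 7
  sync.gen = headl([7, -2, 0, 5]) = 7
  codegen.gen = min2(7, 7) = 7
  tokens.gen = min2(7, -3) = -3
  omega.gen = absv(-3) = 3

Propagation after the edit:
  alpha.txt feeds no computation that the output demands — nothing is marked dirty and nothing runs.

Key observation: alpha.txt is never demanded by the output, so the edit triggers no recomputation at all.

New value of omega.gen: 3.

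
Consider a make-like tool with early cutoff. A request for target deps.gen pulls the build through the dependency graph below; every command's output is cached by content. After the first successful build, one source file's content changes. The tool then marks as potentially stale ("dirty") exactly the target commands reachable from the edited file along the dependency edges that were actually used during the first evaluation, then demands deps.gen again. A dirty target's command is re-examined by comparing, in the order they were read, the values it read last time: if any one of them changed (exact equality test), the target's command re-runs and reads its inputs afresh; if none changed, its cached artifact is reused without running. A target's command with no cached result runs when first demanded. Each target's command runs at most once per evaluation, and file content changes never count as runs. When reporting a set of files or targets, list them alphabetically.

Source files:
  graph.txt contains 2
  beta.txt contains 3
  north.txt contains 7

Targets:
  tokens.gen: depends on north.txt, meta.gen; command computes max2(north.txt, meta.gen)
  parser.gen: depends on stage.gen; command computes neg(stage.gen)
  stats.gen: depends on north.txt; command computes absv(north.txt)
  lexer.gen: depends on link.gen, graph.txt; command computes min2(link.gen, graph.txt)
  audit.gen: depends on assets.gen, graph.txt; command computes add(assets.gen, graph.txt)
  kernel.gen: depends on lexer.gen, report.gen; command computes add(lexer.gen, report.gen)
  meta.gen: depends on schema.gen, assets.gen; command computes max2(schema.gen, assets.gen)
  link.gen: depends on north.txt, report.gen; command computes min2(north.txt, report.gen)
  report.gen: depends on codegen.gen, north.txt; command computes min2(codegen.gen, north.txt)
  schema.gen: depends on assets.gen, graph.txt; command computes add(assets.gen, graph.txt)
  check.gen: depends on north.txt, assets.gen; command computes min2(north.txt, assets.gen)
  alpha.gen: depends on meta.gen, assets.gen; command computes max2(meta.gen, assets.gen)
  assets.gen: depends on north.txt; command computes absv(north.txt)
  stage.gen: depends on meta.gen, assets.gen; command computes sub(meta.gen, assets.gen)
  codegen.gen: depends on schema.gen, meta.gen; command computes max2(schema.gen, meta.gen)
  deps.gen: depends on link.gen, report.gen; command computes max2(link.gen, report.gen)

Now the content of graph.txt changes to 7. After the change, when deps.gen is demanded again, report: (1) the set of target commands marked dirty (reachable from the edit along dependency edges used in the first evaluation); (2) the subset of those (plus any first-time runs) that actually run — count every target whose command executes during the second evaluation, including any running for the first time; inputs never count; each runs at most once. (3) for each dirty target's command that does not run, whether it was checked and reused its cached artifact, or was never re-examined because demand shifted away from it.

First demand of the output computes:
  assets.gen = absv(7) = 7
  schema.gen = add(7, 2) = 9
  meta.gen = max2(9, 7) = 9
  codegen.gen = max2(9, 9) = 9
  report.gen = min2(9, 7) = 7
  link.gen = min2(7, 7) = 7
  deps.gen = max2(7, 7) = 7

After the edit, cleaning proceeds:
  schema.gen: a read changed (graph.txt 2->7) — executes, giving 14.
  meta.gen: a read changed (schema.gen 9->14) — executes, giving 14.
  codegen.gen: a read changed (schema.gen 9->14; meta.gen 9->14) — executes, giving 14.
  report.gen: a read changed (codegen.gen 9->14) — executes, giving 7 — identical to its old value.
  link.gen: dirty, but its reads are unchanged (north.txt unchanged, report.gen unchanged); cached 7 stands.
  deps.gen: dirty, but its reads are unchanged (link.gen unchanged, report.gen unchanged); cached 7 stands.

Note the absorption at report.gen: it re-runs yet its value is the same, leaving the output's value untouched.

The edit dirties: codegen.gen, deps.gen, link.gen, meta.gen, report.gen, schema.gen.
4 target commands run: codegen.gen, meta.gen, report.gen, schema.gen.
Cache hits after checking: deps.gen, link.gen.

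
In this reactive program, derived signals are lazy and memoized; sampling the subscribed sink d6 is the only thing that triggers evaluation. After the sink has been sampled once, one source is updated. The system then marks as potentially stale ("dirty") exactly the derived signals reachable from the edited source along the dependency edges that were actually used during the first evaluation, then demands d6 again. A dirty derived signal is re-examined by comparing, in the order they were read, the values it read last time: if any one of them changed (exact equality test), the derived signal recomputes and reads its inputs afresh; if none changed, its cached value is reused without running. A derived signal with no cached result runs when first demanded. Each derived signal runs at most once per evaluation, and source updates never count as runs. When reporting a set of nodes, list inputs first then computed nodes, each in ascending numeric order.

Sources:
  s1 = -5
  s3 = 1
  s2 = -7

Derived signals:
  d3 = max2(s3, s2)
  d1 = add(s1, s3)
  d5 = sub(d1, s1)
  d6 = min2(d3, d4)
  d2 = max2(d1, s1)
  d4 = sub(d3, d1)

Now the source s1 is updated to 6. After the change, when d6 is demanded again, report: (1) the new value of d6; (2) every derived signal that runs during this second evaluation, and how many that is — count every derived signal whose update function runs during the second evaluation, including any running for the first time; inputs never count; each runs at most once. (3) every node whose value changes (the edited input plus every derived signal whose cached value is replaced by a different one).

Demanding d6 again yields -6.
3 derived signals run: d1, d4, d6.
The nodes whose values change: s1, d1, d4, d6.

First demand of the output computes:
  d1 = add(-5, 1) = -4
  d3 = max2(1, -7) = 1
  d4 = sub(1, -4) = 5
  d6 = min2(1, 5) = 1

After the edit, cleaning proceeds:
  d1: a read changed (s1 -5->6) — executes, giving 7.
  d4: a read changed (d1 -4->7) — executes, giving -6.
  d6: a read changed (d4 5->-6) — executes, giving -6.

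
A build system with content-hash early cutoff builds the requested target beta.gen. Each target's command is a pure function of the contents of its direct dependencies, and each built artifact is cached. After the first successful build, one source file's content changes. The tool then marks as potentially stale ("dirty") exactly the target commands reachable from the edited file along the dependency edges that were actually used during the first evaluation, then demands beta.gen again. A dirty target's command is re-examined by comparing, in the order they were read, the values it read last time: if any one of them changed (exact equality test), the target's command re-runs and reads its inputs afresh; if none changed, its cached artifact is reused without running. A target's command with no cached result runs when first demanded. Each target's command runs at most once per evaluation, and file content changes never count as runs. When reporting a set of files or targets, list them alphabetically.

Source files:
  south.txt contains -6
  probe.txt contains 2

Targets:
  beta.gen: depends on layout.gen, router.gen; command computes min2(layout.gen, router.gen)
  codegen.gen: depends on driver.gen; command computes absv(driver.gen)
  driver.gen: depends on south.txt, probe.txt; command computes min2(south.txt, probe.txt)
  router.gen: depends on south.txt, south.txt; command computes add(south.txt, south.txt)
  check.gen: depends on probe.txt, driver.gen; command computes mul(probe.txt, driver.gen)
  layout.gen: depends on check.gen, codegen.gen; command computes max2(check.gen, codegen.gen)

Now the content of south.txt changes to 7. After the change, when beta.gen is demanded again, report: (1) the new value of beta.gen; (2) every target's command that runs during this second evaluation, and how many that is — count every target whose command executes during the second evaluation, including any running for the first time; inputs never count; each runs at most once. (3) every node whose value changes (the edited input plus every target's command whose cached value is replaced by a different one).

First evaluation (everything demanded from the output):
  driver.gen = min2(-6, 2) = -6
  check.gen = mul(2, -6) = -12
  codegen.gen = absv(-6) = 6
  layout.gen = max2(-12, 6) = 6
  router.gen = add(-6, -6) = -12
  beta.gen = min2(6, -12) = -12

Propagation after the edit:
  driver.gen: runs — south.txt -6->7; result 2.
  check.gen: runs — driver.gen -6->2; result 4.
  codegen.gen: runs — driver.gen -6->2; result 2.
  layout.gen: runs — check.gen -12->4; codegen.gen 6->2; result 4.
  router.gen: runs — south.txt -6->7; south.txt -6->7; result 14.
  beta.gen: runs — layout.gen 6->4; router.gen -12->14; result 4.

New value of beta.gen: 4.
Target commands that run: beta.gen, check.gen, codegen.gen, driver.gen, layout.gen, router.gen — 6 in total.
Values that change: beta.gen, check.gen, codegen.gen, driver.gen, layout.gen, router.gen, south.txt.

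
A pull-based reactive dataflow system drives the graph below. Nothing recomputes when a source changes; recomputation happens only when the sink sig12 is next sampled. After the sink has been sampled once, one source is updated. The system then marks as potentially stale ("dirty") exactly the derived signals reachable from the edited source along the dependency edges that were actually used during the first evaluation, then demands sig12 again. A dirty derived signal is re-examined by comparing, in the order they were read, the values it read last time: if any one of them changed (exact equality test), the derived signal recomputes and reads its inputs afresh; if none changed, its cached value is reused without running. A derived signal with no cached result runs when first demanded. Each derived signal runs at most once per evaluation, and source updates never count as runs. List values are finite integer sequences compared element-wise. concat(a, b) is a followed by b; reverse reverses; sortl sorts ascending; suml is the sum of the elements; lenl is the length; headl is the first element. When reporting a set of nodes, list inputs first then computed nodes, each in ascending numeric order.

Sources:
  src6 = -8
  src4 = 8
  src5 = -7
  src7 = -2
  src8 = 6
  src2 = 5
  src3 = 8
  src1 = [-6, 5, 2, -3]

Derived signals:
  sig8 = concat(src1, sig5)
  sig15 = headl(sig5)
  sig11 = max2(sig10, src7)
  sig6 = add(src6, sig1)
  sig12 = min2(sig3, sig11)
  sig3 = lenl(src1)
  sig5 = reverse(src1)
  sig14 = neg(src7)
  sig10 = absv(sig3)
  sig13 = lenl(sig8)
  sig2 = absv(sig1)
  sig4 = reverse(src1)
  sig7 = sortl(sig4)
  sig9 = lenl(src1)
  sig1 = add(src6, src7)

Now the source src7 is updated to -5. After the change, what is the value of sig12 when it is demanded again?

First evaluation (everything demanded from the output):
  sig3 = lenl([-6, 5, 2, -3]) = 4
  sig10 = absv(4) = 4
  sig11 = max2(4, -2) = 4
  sig12 = min2(4, 4) = 4

Propagation after the edit:
  sig11: runs — src7 -2->-5; result 4 (same value as before).
  sig12: checked — values it read are unchanged (sig3 unchanged, sig11 unchanged); reused cached 4 without running.

Key observation: the change is absorbed at sig11 — it re-runs but produces the same value, and the output's value is unchanged.

New value of sig12: 4.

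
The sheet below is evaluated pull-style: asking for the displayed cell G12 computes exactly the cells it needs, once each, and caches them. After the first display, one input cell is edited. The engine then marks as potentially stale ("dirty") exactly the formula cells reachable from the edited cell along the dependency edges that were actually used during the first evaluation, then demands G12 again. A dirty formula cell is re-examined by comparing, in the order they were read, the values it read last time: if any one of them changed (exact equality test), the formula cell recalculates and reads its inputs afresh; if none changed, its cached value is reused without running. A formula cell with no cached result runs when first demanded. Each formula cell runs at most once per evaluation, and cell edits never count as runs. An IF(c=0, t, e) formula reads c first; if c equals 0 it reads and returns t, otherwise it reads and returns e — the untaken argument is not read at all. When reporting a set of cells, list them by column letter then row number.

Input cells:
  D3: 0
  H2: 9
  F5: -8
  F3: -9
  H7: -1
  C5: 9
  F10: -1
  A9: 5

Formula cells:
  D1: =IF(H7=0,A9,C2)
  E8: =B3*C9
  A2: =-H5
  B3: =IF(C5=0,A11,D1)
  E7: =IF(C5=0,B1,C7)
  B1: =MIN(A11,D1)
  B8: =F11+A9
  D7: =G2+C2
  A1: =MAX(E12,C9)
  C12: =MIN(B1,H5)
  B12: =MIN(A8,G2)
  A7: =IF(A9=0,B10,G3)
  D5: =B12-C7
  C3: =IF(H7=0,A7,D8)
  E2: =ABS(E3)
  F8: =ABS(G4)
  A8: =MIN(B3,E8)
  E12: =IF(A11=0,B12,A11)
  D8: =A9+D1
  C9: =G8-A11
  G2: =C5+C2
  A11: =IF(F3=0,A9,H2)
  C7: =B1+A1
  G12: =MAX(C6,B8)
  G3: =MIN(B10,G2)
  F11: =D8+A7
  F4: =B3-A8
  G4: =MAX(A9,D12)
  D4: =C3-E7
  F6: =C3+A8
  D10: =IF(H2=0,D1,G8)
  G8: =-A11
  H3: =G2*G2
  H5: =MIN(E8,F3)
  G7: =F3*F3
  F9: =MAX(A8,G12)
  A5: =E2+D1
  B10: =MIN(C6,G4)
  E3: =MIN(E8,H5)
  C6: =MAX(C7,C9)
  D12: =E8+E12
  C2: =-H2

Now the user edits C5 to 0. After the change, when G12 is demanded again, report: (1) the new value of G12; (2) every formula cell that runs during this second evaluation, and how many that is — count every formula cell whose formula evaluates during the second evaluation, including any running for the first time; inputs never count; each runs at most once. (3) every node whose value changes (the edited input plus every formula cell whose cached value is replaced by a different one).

First demand of the output computes:
  A11 = IF(F3=0: F3=-9 -> else branch H2) = 9
  C2 = -(9) = -9
  D1 = IF(H7=0: H7=-1 -> else branch C2) = -9
  B1 = MIN(9, -9) = -9
  B3 = IF(C5=0: C5=9 -> else branch D1) = -9
  D8 = 5 + -9 = -4
  E12 = IF(A11=0: A11=9 -> else branch A11) = 9
  G2 = 9 + -9 = 0
  G8 = -(9) = -9
  C9 = -9 - 9 = -18
  A1 = MAX(9, -18) = 9
  C7 = -9 + 9 = 0
  C6 = MAX(0, -18) = 0
  E8 = -9 * -18 = 162
  D12 = 162 + 9 = 171
  G4 = MAX(5, 171) = 171
  B10 = MIN(0, 171) = 0
  G3 = MIN(0, 0) = 0
  A7 = IF(A9=0: A9=5 -> else branch G3) = 0
  F11 = -4 + 0 = -4
  B8 = -4 + 5 = 1
  G12 = MAX(0, 1) = 1

After the edit, cleaning proceeds:
  B3: a read changed (C5 9->0) — executes, giving 9.
  E8: a read changed (B3 -9->9) — executes, giving -162.
  D12: a read changed (E8 162->-162) — executes, giving -153.
  G2: a read changed (C5 9->0) — executes, giving -9.
  G4: a read changed (D12 171->-153) — executes, giving 5.
  B10: a read changed (G4 171->5) — executes, giving 0 — identical to its old value.
  G3: a read changed (G2 0->-9) — executes, giving -9.
  A7: a read changed (G3 0->-9) — executes, giving -9.
  F11: a read changed (A7 0->-9) — executes, giving -13.
  B8: a read changed (F11 -4->-13) — executes, giving -8.
  G12: a read changed (B8 1->-8) — executes, giving 0.

Demanding G12 again yields 0.
11 formula cells run: A7, B3, B8, B10, D12, E8, F11, G2, G3, G4, G12.
The nodes whose values change: A7, B3, B8, C5, D12, E8, F11, G2, G3, G4, G12.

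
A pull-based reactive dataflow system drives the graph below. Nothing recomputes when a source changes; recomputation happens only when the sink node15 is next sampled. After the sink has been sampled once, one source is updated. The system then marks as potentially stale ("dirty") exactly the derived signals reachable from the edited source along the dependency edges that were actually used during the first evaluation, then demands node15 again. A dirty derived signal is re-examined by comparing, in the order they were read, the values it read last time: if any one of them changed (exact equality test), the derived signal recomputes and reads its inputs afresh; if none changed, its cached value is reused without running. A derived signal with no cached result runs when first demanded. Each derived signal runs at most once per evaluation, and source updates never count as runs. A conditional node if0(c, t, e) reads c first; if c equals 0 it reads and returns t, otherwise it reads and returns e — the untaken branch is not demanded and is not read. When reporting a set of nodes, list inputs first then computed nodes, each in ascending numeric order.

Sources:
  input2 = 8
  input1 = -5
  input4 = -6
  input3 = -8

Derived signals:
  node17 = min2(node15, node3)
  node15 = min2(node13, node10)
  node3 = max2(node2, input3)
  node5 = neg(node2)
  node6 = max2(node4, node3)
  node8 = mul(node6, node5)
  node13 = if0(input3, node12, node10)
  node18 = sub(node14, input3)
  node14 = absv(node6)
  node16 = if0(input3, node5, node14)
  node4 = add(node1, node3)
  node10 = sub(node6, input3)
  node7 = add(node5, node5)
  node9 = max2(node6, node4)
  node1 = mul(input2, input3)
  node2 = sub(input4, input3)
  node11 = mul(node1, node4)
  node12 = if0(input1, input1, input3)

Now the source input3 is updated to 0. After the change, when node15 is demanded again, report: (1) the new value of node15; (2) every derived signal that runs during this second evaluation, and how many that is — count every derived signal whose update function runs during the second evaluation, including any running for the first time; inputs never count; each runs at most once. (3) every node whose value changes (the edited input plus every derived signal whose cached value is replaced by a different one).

First evaluation (everything demanded from the output):
  node1 = mul(8, -8) = -64
  node2 = sub(-6, -8) = 2
  node3 = max2(2, -8) = 2
  node4 = add(-64, 2) = -62
  node6 = max2(-62, 2) = 2
  node10 = sub(2, -8) = 10
  node13 = if0(input3=-8 -> else branch node10) = 10
  node15 = min2(10, 10) = 10

Propagation after the edit:
  node1: runs — input3 -8->0; result 0.
  node2: runs — input3 -8->0; result -6.
  node3: runs — node2 2->-6; input3 -8->0; result 0.
  node4: runs — node1 -64->0; node3 2->0; result 0.
  node6: runs — node4 -62->0; node3 2->0; result 0.
  node10: runs — node6 2->0; input3 -8->0; result 0.
  node12: demanded for the first time — runs, produces 0.
  node13: runs — input3 -8->0; node10 10->0; result 0.
  node15: runs — node13 10->0; node10 10->0; result 0.

Key observation: a condition flipped, so demand reaches new nodes — node12 runs for the first time.

New value of node15: 0.
Derived signals that run: node1, node2, node3, node4, node6, node10, node12, node13, node15 — 9 in total.
Values that change: input3, node1, node2, node3, node4, node6, node10, node13, node15.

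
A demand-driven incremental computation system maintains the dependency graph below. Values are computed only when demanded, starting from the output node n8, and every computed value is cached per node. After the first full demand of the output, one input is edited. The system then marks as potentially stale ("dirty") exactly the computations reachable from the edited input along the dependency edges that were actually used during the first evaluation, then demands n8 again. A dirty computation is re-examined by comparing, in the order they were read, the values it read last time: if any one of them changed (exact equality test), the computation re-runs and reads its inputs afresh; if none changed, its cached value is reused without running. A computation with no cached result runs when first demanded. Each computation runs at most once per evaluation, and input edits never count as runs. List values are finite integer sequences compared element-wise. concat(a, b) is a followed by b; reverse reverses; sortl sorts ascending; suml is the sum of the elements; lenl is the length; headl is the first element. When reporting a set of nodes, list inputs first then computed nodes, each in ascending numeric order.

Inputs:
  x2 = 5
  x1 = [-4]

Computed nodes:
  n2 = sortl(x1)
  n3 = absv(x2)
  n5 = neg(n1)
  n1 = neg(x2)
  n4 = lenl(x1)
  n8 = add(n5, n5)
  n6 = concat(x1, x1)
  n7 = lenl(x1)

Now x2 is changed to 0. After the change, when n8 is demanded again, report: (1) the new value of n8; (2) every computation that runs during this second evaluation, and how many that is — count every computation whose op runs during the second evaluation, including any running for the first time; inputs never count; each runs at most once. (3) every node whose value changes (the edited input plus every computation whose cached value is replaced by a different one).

New value of n8: 0.
Computations that run: n1, n5, n8 — 3 in total.
Values that change: x2, n1, n5, n8.

First evaluation (everything demanded from the output):
  n1 = neg(5) = -5
  n5 = neg(-5) = 5
  n8 = add(5, 5) = 10

Propagation after the edit:
  n1: runs — x2 5->0; result 0.
  n5: runs — n1 -5->0; result 0.
  n8: runs — n5 5->0; n5 5->0; result 0.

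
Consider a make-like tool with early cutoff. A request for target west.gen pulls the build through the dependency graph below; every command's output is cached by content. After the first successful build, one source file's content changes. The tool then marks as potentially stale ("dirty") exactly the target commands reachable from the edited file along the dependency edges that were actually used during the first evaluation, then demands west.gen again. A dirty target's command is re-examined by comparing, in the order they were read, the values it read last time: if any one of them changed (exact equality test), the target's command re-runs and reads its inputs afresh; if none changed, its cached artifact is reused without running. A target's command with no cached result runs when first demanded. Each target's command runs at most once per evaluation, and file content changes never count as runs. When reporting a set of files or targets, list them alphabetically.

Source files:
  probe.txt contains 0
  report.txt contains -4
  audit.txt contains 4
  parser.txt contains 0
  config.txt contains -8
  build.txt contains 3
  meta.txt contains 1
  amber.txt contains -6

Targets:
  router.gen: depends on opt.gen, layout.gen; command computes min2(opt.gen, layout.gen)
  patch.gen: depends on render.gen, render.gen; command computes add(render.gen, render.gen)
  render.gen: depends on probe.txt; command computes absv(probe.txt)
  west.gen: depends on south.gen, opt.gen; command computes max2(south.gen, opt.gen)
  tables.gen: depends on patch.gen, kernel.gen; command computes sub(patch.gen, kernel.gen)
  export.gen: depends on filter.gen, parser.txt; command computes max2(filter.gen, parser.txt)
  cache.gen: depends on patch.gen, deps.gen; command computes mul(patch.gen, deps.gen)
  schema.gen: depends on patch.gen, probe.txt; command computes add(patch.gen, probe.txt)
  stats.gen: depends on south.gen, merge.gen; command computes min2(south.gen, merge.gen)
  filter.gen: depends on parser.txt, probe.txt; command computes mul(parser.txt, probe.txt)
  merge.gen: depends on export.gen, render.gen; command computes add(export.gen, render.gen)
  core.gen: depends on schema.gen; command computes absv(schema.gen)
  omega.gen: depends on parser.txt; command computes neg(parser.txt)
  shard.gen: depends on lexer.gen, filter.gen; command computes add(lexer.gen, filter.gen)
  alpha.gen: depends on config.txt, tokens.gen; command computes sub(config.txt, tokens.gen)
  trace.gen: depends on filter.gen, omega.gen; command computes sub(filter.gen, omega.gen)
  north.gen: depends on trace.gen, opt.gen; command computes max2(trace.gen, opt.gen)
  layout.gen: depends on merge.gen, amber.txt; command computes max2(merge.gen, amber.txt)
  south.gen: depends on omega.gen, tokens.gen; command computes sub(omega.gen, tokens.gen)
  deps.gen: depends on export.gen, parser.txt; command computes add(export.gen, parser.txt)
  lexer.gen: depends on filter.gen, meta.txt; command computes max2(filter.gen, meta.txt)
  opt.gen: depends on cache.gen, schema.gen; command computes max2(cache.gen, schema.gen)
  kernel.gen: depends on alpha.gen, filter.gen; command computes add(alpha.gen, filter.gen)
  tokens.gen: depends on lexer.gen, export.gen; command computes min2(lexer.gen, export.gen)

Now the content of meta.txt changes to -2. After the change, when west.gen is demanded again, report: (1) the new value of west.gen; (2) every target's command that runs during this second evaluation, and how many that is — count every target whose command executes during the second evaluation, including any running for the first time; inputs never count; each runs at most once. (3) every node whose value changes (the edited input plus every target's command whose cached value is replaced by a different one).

Demanding west.gen again yields 0.
2 target commands run: lexer.gen, tokens.gen.
The nodes whose values change: lexer.gen, meta.txt.
Note the absorption at tokens.gen: it re-runs yet its value is the same, leaving the output's value untouched.

First demand of the output computes:
  filter.gen = mul(0, 0) = 0
  export.gen = max2(0, 0) = 0
  deps.gen = add(0, 0) = 0
  lexer.gen = max2(0, 1) = 1
  omega.gen = neg(0) = 0
  render.gen = absv(0) = 0
  patch.gen = add(0, 0) = 0
  cache.gen = mul(0, 0) = 0
  schema.gen = add(0, 0) = 0
  opt.gen = max2(0, 0) = 0
  tokens.gen = min2(1, 0) = 0
  south.gen = sub(0, 0) = 0
  west.gen = max2(0, 0) = 0

After the edit, cleaning proceeds:
  lexer.gen: a read changed (meta.txt 1->-2) — executes, giving 0.
  tokens.gen: a read changed (lexer.gen 1->0) — executes, giving 0 — identical to its old value.
  south.gen: dirty, but its reads are unchanged (omega.gen unchanged, tokens.gen unchanged); cached 0 stands.
  west.gen: dirty, but its reads are unchanged (south.gen unchanged, opt.gen unchanged); cached 0 stands.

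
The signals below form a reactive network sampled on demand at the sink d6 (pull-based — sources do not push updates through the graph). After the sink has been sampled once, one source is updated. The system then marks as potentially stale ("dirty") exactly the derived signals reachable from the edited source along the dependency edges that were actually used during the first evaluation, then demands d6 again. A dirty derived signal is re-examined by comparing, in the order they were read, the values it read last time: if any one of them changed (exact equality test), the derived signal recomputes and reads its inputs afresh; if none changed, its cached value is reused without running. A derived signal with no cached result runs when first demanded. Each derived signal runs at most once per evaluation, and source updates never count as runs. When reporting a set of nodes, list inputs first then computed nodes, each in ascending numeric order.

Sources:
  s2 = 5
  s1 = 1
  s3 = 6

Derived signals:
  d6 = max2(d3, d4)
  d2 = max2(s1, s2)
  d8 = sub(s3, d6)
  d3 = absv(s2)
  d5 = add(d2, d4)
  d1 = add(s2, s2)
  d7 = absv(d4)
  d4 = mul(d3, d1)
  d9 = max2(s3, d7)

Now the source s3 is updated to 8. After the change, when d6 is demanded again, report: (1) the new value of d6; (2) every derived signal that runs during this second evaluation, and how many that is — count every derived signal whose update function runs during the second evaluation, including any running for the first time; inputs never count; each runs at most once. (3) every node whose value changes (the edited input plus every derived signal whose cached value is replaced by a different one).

Initial pass — values computed on the first demand:
  d1 = add(5, 5) = 10
  d3 = absv(5) = 5
  d4 = mul(5, 10) = 50
  d6 = max2(5, 50) = 50

Second demand — change propagation:
  no demanded computation ever read s3, so the edit dirties nothing and nothing runs.

The important point: nothing the output needs ever reads s3, so the edit is invisible to it.

d6 now evaluates to 50.
Run set: none (0 run).
Changed values: s3.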